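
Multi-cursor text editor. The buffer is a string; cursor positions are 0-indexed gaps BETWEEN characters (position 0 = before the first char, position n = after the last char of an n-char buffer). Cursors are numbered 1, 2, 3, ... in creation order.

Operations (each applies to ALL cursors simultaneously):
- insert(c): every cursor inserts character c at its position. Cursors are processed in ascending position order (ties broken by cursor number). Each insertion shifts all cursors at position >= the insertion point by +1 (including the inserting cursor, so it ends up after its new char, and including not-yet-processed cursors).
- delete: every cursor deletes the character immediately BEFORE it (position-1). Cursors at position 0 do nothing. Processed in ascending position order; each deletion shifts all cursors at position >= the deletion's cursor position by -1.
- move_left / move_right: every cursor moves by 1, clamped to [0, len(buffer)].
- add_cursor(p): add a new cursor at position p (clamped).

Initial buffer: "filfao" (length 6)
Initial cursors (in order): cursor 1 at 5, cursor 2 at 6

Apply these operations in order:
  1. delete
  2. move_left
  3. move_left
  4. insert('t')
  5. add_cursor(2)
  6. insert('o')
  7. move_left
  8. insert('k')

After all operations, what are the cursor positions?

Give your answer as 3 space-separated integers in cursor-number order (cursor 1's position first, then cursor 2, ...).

Answer: 9 9 3

Derivation:
After op 1 (delete): buffer="filf" (len 4), cursors c1@4 c2@4, authorship ....
After op 2 (move_left): buffer="filf" (len 4), cursors c1@3 c2@3, authorship ....
After op 3 (move_left): buffer="filf" (len 4), cursors c1@2 c2@2, authorship ....
After op 4 (insert('t')): buffer="fittlf" (len 6), cursors c1@4 c2@4, authorship ..12..
After op 5 (add_cursor(2)): buffer="fittlf" (len 6), cursors c3@2 c1@4 c2@4, authorship ..12..
After op 6 (insert('o')): buffer="fiottoolf" (len 9), cursors c3@3 c1@7 c2@7, authorship ..31212..
After op 7 (move_left): buffer="fiottoolf" (len 9), cursors c3@2 c1@6 c2@6, authorship ..31212..
After op 8 (insert('k')): buffer="fikottokkolf" (len 12), cursors c3@3 c1@9 c2@9, authorship ..33121122..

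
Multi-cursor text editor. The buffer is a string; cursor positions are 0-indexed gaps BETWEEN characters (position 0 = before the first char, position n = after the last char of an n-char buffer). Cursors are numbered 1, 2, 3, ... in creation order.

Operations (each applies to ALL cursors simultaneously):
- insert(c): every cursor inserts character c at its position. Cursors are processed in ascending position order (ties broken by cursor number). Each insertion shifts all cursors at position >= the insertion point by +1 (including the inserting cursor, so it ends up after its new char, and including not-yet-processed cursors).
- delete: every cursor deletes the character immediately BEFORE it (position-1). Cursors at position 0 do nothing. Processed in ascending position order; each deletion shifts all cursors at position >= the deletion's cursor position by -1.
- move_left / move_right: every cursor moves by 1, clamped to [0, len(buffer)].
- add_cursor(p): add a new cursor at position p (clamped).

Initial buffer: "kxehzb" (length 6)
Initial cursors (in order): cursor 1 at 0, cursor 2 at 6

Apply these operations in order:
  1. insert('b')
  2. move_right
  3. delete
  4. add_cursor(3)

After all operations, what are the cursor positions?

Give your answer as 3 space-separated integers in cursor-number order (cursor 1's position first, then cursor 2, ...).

After op 1 (insert('b')): buffer="bkxehzbb" (len 8), cursors c1@1 c2@8, authorship 1......2
After op 2 (move_right): buffer="bkxehzbb" (len 8), cursors c1@2 c2@8, authorship 1......2
After op 3 (delete): buffer="bxehzb" (len 6), cursors c1@1 c2@6, authorship 1.....
After op 4 (add_cursor(3)): buffer="bxehzb" (len 6), cursors c1@1 c3@3 c2@6, authorship 1.....

Answer: 1 6 3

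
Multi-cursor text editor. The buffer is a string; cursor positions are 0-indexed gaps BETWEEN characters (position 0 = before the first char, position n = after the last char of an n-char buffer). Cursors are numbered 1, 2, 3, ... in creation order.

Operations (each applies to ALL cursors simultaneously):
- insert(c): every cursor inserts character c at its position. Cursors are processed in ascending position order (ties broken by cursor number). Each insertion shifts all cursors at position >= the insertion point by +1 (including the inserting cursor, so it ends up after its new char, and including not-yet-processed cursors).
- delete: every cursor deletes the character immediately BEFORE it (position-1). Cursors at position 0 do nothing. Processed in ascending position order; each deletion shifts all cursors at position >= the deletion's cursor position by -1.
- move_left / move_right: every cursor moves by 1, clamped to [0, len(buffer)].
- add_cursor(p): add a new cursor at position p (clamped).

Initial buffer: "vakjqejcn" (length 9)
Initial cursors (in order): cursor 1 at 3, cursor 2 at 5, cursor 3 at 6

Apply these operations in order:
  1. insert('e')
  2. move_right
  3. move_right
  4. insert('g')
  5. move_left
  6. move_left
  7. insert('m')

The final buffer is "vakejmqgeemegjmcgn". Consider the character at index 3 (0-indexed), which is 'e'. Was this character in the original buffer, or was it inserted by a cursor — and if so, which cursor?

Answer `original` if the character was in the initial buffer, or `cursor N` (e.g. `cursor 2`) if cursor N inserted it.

Answer: cursor 1

Derivation:
After op 1 (insert('e')): buffer="vakejqeeejcn" (len 12), cursors c1@4 c2@7 c3@9, authorship ...1..2.3...
After op 2 (move_right): buffer="vakejqeeejcn" (len 12), cursors c1@5 c2@8 c3@10, authorship ...1..2.3...
After op 3 (move_right): buffer="vakejqeeejcn" (len 12), cursors c1@6 c2@9 c3@11, authorship ...1..2.3...
After op 4 (insert('g')): buffer="vakejqgeeegjcgn" (len 15), cursors c1@7 c2@11 c3@14, authorship ...1..12.32..3.
After op 5 (move_left): buffer="vakejqgeeegjcgn" (len 15), cursors c1@6 c2@10 c3@13, authorship ...1..12.32..3.
After op 6 (move_left): buffer="vakejqgeeegjcgn" (len 15), cursors c1@5 c2@9 c3@12, authorship ...1..12.32..3.
After op 7 (insert('m')): buffer="vakejmqgeemegjmcgn" (len 18), cursors c1@6 c2@11 c3@15, authorship ...1.1.12.232.3.3.
Authorship (.=original, N=cursor N): . . . 1 . 1 . 1 2 . 2 3 2 . 3 . 3 .
Index 3: author = 1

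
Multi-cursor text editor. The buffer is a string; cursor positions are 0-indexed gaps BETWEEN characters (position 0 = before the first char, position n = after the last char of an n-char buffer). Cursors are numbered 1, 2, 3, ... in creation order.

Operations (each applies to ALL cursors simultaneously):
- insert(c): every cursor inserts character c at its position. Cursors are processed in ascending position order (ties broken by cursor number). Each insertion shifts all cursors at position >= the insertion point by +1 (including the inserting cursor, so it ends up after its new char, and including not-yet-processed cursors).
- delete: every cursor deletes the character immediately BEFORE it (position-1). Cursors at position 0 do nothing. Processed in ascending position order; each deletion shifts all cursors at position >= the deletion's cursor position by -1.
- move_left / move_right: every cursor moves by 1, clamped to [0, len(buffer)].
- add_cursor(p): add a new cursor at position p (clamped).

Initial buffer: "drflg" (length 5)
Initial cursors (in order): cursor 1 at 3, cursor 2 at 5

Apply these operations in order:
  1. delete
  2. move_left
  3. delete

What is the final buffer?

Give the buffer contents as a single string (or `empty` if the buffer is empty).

After op 1 (delete): buffer="drl" (len 3), cursors c1@2 c2@3, authorship ...
After op 2 (move_left): buffer="drl" (len 3), cursors c1@1 c2@2, authorship ...
After op 3 (delete): buffer="l" (len 1), cursors c1@0 c2@0, authorship .

Answer: l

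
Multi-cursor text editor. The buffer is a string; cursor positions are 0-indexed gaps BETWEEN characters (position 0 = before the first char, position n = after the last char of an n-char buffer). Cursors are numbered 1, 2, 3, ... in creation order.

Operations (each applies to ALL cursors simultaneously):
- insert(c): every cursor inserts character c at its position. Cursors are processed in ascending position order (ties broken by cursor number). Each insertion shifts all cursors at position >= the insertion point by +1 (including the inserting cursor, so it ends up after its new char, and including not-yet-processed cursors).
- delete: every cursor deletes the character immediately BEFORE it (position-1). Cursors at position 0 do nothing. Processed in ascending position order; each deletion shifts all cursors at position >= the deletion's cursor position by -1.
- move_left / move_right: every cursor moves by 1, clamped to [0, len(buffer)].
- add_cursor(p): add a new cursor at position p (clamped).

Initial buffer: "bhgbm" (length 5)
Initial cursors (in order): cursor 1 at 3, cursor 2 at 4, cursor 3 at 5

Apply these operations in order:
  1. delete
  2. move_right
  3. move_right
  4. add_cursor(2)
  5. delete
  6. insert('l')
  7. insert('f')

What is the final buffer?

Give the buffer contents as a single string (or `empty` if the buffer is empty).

Answer: llllffff

Derivation:
After op 1 (delete): buffer="bh" (len 2), cursors c1@2 c2@2 c3@2, authorship ..
After op 2 (move_right): buffer="bh" (len 2), cursors c1@2 c2@2 c3@2, authorship ..
After op 3 (move_right): buffer="bh" (len 2), cursors c1@2 c2@2 c3@2, authorship ..
After op 4 (add_cursor(2)): buffer="bh" (len 2), cursors c1@2 c2@2 c3@2 c4@2, authorship ..
After op 5 (delete): buffer="" (len 0), cursors c1@0 c2@0 c3@0 c4@0, authorship 
After op 6 (insert('l')): buffer="llll" (len 4), cursors c1@4 c2@4 c3@4 c4@4, authorship 1234
After op 7 (insert('f')): buffer="llllffff" (len 8), cursors c1@8 c2@8 c3@8 c4@8, authorship 12341234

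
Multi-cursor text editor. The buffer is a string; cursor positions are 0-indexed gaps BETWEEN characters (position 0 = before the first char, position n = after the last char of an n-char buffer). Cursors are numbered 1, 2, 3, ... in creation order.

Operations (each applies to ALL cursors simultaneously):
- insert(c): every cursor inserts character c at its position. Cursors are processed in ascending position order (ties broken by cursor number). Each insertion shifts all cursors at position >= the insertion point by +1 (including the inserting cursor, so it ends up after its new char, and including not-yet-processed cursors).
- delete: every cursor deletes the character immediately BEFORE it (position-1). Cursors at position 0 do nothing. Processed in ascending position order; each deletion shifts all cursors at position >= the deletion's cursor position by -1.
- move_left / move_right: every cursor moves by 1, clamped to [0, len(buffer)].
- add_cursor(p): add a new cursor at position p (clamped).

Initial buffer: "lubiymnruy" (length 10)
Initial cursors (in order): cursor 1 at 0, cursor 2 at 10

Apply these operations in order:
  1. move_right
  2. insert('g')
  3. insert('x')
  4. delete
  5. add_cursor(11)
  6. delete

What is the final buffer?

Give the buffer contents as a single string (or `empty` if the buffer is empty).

Answer: lubiymnru

Derivation:
After op 1 (move_right): buffer="lubiymnruy" (len 10), cursors c1@1 c2@10, authorship ..........
After op 2 (insert('g')): buffer="lgubiymnruyg" (len 12), cursors c1@2 c2@12, authorship .1.........2
After op 3 (insert('x')): buffer="lgxubiymnruygx" (len 14), cursors c1@3 c2@14, authorship .11.........22
After op 4 (delete): buffer="lgubiymnruyg" (len 12), cursors c1@2 c2@12, authorship .1.........2
After op 5 (add_cursor(11)): buffer="lgubiymnruyg" (len 12), cursors c1@2 c3@11 c2@12, authorship .1.........2
After op 6 (delete): buffer="lubiymnru" (len 9), cursors c1@1 c2@9 c3@9, authorship .........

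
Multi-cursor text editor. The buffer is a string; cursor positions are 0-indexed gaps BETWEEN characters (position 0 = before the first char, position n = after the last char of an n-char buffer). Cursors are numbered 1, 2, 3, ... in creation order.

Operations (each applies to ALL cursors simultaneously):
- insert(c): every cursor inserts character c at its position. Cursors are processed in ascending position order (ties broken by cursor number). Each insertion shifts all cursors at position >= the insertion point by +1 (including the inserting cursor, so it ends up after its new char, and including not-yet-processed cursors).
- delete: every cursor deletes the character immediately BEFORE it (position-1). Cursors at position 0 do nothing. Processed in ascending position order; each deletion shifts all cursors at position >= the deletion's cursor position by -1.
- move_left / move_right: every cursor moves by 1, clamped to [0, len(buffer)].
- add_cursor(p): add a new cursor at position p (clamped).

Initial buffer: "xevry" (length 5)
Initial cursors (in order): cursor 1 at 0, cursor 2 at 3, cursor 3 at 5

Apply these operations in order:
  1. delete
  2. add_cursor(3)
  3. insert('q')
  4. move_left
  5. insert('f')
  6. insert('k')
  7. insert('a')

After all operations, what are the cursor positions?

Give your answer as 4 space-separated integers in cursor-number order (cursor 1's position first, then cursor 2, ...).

Answer: 3 9 18 18

Derivation:
After op 1 (delete): buffer="xer" (len 3), cursors c1@0 c2@2 c3@3, authorship ...
After op 2 (add_cursor(3)): buffer="xer" (len 3), cursors c1@0 c2@2 c3@3 c4@3, authorship ...
After op 3 (insert('q')): buffer="qxeqrqq" (len 7), cursors c1@1 c2@4 c3@7 c4@7, authorship 1..2.34
After op 4 (move_left): buffer="qxeqrqq" (len 7), cursors c1@0 c2@3 c3@6 c4@6, authorship 1..2.34
After op 5 (insert('f')): buffer="fqxefqrqffq" (len 11), cursors c1@1 c2@5 c3@10 c4@10, authorship 11..22.3344
After op 6 (insert('k')): buffer="fkqxefkqrqffkkq" (len 15), cursors c1@2 c2@7 c3@14 c4@14, authorship 111..222.334344
After op 7 (insert('a')): buffer="fkaqxefkaqrqffkkaaq" (len 19), cursors c1@3 c2@9 c3@18 c4@18, authorship 1111..2222.33434344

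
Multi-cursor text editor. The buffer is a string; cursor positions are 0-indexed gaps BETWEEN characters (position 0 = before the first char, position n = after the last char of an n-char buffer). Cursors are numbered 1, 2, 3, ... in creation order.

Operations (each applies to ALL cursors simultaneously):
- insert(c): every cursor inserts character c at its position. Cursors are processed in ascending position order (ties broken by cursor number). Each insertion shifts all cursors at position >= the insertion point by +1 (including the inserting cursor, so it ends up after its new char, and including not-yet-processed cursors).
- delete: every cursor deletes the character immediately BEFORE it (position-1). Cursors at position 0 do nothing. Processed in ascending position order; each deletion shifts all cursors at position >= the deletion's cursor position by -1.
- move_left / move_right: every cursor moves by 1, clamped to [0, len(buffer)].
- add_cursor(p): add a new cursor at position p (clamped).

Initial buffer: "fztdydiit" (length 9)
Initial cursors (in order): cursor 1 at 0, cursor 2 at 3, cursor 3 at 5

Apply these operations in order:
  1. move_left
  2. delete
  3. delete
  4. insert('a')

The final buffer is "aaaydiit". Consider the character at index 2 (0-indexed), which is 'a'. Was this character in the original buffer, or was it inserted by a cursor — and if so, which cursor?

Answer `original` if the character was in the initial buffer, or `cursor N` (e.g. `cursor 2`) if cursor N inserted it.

After op 1 (move_left): buffer="fztdydiit" (len 9), cursors c1@0 c2@2 c3@4, authorship .........
After op 2 (delete): buffer="ftydiit" (len 7), cursors c1@0 c2@1 c3@2, authorship .......
After op 3 (delete): buffer="ydiit" (len 5), cursors c1@0 c2@0 c3@0, authorship .....
After op 4 (insert('a')): buffer="aaaydiit" (len 8), cursors c1@3 c2@3 c3@3, authorship 123.....
Authorship (.=original, N=cursor N): 1 2 3 . . . . .
Index 2: author = 3

Answer: cursor 3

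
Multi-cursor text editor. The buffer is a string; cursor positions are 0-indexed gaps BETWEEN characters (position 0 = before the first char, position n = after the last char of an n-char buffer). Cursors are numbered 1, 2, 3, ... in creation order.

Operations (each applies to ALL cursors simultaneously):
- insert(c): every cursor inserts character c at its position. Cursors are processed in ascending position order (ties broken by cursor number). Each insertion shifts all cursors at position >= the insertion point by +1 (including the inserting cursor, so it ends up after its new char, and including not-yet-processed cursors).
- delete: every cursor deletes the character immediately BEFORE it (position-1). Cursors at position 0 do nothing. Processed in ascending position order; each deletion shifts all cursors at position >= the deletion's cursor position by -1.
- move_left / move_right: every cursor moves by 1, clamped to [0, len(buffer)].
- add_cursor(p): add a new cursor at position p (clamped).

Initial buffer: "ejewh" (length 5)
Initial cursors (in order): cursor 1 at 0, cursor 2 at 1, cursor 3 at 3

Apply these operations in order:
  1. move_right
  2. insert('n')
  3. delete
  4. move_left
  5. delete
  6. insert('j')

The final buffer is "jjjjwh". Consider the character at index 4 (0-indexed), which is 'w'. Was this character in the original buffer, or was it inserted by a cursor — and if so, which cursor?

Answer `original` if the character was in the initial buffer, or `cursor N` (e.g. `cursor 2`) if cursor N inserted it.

After op 1 (move_right): buffer="ejewh" (len 5), cursors c1@1 c2@2 c3@4, authorship .....
After op 2 (insert('n')): buffer="enjnewnh" (len 8), cursors c1@2 c2@4 c3@7, authorship .1.2..3.
After op 3 (delete): buffer="ejewh" (len 5), cursors c1@1 c2@2 c3@4, authorship .....
After op 4 (move_left): buffer="ejewh" (len 5), cursors c1@0 c2@1 c3@3, authorship .....
After op 5 (delete): buffer="jwh" (len 3), cursors c1@0 c2@0 c3@1, authorship ...
After op 6 (insert('j')): buffer="jjjjwh" (len 6), cursors c1@2 c2@2 c3@4, authorship 12.3..
Authorship (.=original, N=cursor N): 1 2 . 3 . .
Index 4: author = original

Answer: original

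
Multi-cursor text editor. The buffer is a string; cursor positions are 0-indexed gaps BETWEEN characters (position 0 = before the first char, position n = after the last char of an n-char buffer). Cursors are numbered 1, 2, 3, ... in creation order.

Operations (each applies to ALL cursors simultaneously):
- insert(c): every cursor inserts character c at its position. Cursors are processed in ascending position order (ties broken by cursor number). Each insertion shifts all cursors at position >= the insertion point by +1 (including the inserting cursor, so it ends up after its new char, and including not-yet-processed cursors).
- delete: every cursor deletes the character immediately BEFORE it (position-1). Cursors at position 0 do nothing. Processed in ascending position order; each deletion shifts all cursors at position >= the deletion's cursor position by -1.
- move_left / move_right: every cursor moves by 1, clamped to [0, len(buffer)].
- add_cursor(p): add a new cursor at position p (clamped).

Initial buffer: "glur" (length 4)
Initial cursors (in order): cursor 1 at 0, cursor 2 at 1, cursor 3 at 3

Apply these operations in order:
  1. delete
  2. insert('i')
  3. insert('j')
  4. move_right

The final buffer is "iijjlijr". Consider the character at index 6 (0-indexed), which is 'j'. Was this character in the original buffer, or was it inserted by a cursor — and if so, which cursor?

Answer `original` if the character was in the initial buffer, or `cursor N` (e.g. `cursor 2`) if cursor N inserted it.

Answer: cursor 3

Derivation:
After op 1 (delete): buffer="lr" (len 2), cursors c1@0 c2@0 c3@1, authorship ..
After op 2 (insert('i')): buffer="iilir" (len 5), cursors c1@2 c2@2 c3@4, authorship 12.3.
After op 3 (insert('j')): buffer="iijjlijr" (len 8), cursors c1@4 c2@4 c3@7, authorship 1212.33.
After op 4 (move_right): buffer="iijjlijr" (len 8), cursors c1@5 c2@5 c3@8, authorship 1212.33.
Authorship (.=original, N=cursor N): 1 2 1 2 . 3 3 .
Index 6: author = 3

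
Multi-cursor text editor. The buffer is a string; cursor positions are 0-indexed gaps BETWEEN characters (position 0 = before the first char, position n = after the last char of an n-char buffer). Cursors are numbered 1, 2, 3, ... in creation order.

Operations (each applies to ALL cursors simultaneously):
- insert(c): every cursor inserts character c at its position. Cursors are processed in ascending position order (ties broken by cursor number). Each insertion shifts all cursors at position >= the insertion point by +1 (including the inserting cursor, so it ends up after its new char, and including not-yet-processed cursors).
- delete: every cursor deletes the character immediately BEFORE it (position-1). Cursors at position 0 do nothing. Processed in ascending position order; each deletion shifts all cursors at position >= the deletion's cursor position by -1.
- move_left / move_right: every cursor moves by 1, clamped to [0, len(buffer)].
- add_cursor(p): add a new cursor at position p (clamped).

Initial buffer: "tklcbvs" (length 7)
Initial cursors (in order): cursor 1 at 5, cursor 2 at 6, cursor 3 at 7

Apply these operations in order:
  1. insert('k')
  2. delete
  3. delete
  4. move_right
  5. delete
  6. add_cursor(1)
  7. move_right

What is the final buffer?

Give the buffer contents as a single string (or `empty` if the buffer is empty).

After op 1 (insert('k')): buffer="tklcbkvksk" (len 10), cursors c1@6 c2@8 c3@10, authorship .....1.2.3
After op 2 (delete): buffer="tklcbvs" (len 7), cursors c1@5 c2@6 c3@7, authorship .......
After op 3 (delete): buffer="tklc" (len 4), cursors c1@4 c2@4 c3@4, authorship ....
After op 4 (move_right): buffer="tklc" (len 4), cursors c1@4 c2@4 c3@4, authorship ....
After op 5 (delete): buffer="t" (len 1), cursors c1@1 c2@1 c3@1, authorship .
After op 6 (add_cursor(1)): buffer="t" (len 1), cursors c1@1 c2@1 c3@1 c4@1, authorship .
After op 7 (move_right): buffer="t" (len 1), cursors c1@1 c2@1 c3@1 c4@1, authorship .

Answer: t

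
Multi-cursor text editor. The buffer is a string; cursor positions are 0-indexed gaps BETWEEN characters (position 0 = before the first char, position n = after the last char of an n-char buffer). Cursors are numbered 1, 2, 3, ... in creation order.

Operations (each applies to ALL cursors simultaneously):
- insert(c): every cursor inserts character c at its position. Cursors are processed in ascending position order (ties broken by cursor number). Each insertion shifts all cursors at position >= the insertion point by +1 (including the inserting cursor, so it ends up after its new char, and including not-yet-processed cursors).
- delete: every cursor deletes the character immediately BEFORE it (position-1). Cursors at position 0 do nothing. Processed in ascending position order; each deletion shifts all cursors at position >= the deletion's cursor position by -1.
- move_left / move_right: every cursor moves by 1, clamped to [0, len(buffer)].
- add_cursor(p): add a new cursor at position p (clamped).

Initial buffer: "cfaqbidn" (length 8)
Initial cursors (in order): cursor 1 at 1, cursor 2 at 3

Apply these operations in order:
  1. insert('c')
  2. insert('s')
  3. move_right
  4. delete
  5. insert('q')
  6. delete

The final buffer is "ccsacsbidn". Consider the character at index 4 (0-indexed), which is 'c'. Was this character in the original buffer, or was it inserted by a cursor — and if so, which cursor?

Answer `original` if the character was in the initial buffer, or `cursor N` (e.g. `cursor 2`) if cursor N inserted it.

Answer: cursor 2

Derivation:
After op 1 (insert('c')): buffer="ccfacqbidn" (len 10), cursors c1@2 c2@5, authorship .1..2.....
After op 2 (insert('s')): buffer="ccsfacsqbidn" (len 12), cursors c1@3 c2@7, authorship .11..22.....
After op 3 (move_right): buffer="ccsfacsqbidn" (len 12), cursors c1@4 c2@8, authorship .11..22.....
After op 4 (delete): buffer="ccsacsbidn" (len 10), cursors c1@3 c2@6, authorship .11.22....
After op 5 (insert('q')): buffer="ccsqacsqbidn" (len 12), cursors c1@4 c2@8, authorship .111.222....
After op 6 (delete): buffer="ccsacsbidn" (len 10), cursors c1@3 c2@6, authorship .11.22....
Authorship (.=original, N=cursor N): . 1 1 . 2 2 . . . .
Index 4: author = 2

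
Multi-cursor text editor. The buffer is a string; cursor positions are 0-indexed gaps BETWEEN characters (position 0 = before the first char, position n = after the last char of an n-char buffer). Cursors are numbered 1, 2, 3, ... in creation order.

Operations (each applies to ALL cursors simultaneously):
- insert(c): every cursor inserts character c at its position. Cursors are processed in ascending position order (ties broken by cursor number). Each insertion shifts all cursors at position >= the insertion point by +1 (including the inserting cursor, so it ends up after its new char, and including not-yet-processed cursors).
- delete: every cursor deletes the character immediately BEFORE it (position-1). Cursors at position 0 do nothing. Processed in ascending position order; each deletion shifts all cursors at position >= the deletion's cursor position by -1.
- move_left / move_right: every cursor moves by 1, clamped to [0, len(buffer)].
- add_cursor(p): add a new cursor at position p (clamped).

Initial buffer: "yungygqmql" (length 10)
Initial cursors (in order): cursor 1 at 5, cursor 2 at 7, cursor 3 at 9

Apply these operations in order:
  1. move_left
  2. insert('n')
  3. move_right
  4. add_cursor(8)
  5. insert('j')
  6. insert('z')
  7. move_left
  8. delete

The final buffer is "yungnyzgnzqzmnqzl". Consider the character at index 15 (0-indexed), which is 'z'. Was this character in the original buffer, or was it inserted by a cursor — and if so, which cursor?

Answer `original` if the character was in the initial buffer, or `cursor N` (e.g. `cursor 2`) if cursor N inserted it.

After op 1 (move_left): buffer="yungygqmql" (len 10), cursors c1@4 c2@6 c3@8, authorship ..........
After op 2 (insert('n')): buffer="yungnygnqmnql" (len 13), cursors c1@5 c2@8 c3@11, authorship ....1..2..3..
After op 3 (move_right): buffer="yungnygnqmnql" (len 13), cursors c1@6 c2@9 c3@12, authorship ....1..2..3..
After op 4 (add_cursor(8)): buffer="yungnygnqmnql" (len 13), cursors c1@6 c4@8 c2@9 c3@12, authorship ....1..2..3..
After op 5 (insert('j')): buffer="yungnyjgnjqjmnqjl" (len 17), cursors c1@7 c4@10 c2@12 c3@16, authorship ....1.1.24.2.3.3.
After op 6 (insert('z')): buffer="yungnyjzgnjzqjzmnqjzl" (len 21), cursors c1@8 c4@12 c2@15 c3@20, authorship ....1.11.244.22.3.33.
After op 7 (move_left): buffer="yungnyjzgnjzqjzmnqjzl" (len 21), cursors c1@7 c4@11 c2@14 c3@19, authorship ....1.11.244.22.3.33.
After op 8 (delete): buffer="yungnyzgnzqzmnqzl" (len 17), cursors c1@6 c4@9 c2@11 c3@15, authorship ....1.1.24.2.3.3.
Authorship (.=original, N=cursor N): . . . . 1 . 1 . 2 4 . 2 . 3 . 3 .
Index 15: author = 3

Answer: cursor 3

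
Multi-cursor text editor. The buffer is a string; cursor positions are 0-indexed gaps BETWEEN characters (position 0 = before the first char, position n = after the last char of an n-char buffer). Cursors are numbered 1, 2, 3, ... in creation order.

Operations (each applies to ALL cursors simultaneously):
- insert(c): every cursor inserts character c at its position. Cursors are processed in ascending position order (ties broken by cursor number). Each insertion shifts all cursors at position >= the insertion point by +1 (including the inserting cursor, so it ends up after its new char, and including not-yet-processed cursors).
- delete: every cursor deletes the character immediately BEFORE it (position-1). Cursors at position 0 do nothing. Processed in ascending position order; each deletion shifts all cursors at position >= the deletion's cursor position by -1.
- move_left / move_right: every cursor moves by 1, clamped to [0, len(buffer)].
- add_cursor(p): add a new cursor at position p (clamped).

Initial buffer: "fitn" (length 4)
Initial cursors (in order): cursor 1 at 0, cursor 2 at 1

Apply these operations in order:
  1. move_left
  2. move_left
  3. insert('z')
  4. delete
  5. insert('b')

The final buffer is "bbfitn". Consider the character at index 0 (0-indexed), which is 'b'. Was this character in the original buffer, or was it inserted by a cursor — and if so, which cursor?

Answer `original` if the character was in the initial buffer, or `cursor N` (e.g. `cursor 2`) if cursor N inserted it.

Answer: cursor 1

Derivation:
After op 1 (move_left): buffer="fitn" (len 4), cursors c1@0 c2@0, authorship ....
After op 2 (move_left): buffer="fitn" (len 4), cursors c1@0 c2@0, authorship ....
After op 3 (insert('z')): buffer="zzfitn" (len 6), cursors c1@2 c2@2, authorship 12....
After op 4 (delete): buffer="fitn" (len 4), cursors c1@0 c2@0, authorship ....
After op 5 (insert('b')): buffer="bbfitn" (len 6), cursors c1@2 c2@2, authorship 12....
Authorship (.=original, N=cursor N): 1 2 . . . .
Index 0: author = 1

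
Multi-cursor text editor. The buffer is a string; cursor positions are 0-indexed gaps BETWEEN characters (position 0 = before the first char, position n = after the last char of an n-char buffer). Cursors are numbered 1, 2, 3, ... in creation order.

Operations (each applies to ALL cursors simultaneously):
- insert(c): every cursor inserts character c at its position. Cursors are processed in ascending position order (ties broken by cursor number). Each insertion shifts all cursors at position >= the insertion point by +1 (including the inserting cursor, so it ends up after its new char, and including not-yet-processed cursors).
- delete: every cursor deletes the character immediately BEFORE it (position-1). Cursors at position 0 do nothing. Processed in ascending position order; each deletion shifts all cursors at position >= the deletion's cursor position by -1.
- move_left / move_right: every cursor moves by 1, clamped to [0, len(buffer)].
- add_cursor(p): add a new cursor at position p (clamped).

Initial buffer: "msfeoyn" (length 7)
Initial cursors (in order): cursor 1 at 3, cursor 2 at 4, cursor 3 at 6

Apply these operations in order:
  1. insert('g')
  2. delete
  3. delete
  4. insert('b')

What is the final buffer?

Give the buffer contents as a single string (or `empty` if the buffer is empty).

Answer: msbbobn

Derivation:
After op 1 (insert('g')): buffer="msfgegoygn" (len 10), cursors c1@4 c2@6 c3@9, authorship ...1.2..3.
After op 2 (delete): buffer="msfeoyn" (len 7), cursors c1@3 c2@4 c3@6, authorship .......
After op 3 (delete): buffer="mson" (len 4), cursors c1@2 c2@2 c3@3, authorship ....
After op 4 (insert('b')): buffer="msbbobn" (len 7), cursors c1@4 c2@4 c3@6, authorship ..12.3.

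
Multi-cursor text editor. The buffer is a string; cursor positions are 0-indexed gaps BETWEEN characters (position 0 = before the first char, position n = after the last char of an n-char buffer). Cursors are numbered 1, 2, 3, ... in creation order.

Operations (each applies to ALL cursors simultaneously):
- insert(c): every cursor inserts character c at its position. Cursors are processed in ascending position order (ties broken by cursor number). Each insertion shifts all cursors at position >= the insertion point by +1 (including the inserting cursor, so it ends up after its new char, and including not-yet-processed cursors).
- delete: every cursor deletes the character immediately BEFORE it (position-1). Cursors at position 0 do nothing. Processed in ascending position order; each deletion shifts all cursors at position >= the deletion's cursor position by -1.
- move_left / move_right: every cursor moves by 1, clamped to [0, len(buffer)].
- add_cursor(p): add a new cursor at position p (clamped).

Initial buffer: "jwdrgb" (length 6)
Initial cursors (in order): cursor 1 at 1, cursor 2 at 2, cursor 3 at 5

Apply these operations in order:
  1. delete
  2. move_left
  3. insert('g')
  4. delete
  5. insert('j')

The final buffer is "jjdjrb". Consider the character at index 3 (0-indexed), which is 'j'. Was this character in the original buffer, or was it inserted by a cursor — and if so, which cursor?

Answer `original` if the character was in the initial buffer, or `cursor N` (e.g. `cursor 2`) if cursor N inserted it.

Answer: cursor 3

Derivation:
After op 1 (delete): buffer="drb" (len 3), cursors c1@0 c2@0 c3@2, authorship ...
After op 2 (move_left): buffer="drb" (len 3), cursors c1@0 c2@0 c3@1, authorship ...
After op 3 (insert('g')): buffer="ggdgrb" (len 6), cursors c1@2 c2@2 c3@4, authorship 12.3..
After op 4 (delete): buffer="drb" (len 3), cursors c1@0 c2@0 c3@1, authorship ...
After op 5 (insert('j')): buffer="jjdjrb" (len 6), cursors c1@2 c2@2 c3@4, authorship 12.3..
Authorship (.=original, N=cursor N): 1 2 . 3 . .
Index 3: author = 3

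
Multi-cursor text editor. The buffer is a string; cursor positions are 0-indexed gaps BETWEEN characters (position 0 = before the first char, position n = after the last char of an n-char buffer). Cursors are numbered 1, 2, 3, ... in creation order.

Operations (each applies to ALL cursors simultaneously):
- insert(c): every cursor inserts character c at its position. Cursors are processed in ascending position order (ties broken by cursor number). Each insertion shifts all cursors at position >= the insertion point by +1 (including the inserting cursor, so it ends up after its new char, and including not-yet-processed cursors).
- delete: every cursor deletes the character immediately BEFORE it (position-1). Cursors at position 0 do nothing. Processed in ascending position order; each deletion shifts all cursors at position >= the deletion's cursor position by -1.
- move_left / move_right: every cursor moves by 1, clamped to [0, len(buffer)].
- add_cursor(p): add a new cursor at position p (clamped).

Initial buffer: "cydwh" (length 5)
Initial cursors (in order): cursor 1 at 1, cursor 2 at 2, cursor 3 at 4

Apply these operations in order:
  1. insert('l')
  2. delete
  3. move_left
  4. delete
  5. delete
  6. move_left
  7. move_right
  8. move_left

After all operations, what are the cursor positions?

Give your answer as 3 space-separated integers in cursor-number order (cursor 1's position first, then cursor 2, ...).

After op 1 (insert('l')): buffer="clyldwlh" (len 8), cursors c1@2 c2@4 c3@7, authorship .1.2..3.
After op 2 (delete): buffer="cydwh" (len 5), cursors c1@1 c2@2 c3@4, authorship .....
After op 3 (move_left): buffer="cydwh" (len 5), cursors c1@0 c2@1 c3@3, authorship .....
After op 4 (delete): buffer="ywh" (len 3), cursors c1@0 c2@0 c3@1, authorship ...
After op 5 (delete): buffer="wh" (len 2), cursors c1@0 c2@0 c3@0, authorship ..
After op 6 (move_left): buffer="wh" (len 2), cursors c1@0 c2@0 c3@0, authorship ..
After op 7 (move_right): buffer="wh" (len 2), cursors c1@1 c2@1 c3@1, authorship ..
After op 8 (move_left): buffer="wh" (len 2), cursors c1@0 c2@0 c3@0, authorship ..

Answer: 0 0 0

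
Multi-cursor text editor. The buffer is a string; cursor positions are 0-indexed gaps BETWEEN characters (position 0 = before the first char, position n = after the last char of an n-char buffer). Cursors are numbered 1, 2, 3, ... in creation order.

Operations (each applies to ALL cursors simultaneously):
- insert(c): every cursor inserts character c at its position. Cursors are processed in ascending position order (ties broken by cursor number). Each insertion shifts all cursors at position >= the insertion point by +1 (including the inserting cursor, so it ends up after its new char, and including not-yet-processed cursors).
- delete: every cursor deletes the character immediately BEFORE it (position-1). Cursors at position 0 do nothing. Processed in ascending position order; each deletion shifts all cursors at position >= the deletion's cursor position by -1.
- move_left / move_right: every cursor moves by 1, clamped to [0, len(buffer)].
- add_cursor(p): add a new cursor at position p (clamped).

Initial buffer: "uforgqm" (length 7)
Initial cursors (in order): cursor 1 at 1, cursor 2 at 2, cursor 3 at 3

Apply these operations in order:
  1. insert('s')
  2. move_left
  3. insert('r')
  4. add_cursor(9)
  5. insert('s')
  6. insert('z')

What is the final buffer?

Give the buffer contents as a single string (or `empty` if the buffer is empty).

After op 1 (insert('s')): buffer="usfsosrgqm" (len 10), cursors c1@2 c2@4 c3@6, authorship .1.2.3....
After op 2 (move_left): buffer="usfsosrgqm" (len 10), cursors c1@1 c2@3 c3@5, authorship .1.2.3....
After op 3 (insert('r')): buffer="ursfrsorsrgqm" (len 13), cursors c1@2 c2@5 c3@8, authorship .11.22.33....
After op 4 (add_cursor(9)): buffer="ursfrsorsrgqm" (len 13), cursors c1@2 c2@5 c3@8 c4@9, authorship .11.22.33....
After op 5 (insert('s')): buffer="urssfrssorsssrgqm" (len 17), cursors c1@3 c2@7 c3@11 c4@13, authorship .111.222.3334....
After op 6 (insert('z')): buffer="urszsfrszsorszsszrgqm" (len 21), cursors c1@4 c2@9 c3@14 c4@17, authorship .1111.2222.333344....

Answer: urszsfrszsorszsszrgqm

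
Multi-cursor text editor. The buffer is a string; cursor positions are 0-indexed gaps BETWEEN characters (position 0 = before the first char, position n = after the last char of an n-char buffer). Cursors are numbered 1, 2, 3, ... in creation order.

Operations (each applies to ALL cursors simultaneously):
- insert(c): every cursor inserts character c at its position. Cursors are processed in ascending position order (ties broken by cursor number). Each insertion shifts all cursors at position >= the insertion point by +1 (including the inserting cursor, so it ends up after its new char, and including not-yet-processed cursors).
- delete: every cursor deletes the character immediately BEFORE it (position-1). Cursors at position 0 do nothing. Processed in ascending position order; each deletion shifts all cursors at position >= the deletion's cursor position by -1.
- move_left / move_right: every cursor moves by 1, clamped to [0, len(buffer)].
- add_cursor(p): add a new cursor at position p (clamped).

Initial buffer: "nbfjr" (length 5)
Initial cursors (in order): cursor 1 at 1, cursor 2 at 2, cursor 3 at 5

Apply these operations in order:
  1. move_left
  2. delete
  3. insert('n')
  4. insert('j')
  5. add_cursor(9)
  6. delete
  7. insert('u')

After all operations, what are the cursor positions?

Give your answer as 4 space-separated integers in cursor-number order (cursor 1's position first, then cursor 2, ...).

After op 1 (move_left): buffer="nbfjr" (len 5), cursors c1@0 c2@1 c3@4, authorship .....
After op 2 (delete): buffer="bfr" (len 3), cursors c1@0 c2@0 c3@2, authorship ...
After op 3 (insert('n')): buffer="nnbfnr" (len 6), cursors c1@2 c2@2 c3@5, authorship 12..3.
After op 4 (insert('j')): buffer="nnjjbfnjr" (len 9), cursors c1@4 c2@4 c3@8, authorship 1212..33.
After op 5 (add_cursor(9)): buffer="nnjjbfnjr" (len 9), cursors c1@4 c2@4 c3@8 c4@9, authorship 1212..33.
After op 6 (delete): buffer="nnbfn" (len 5), cursors c1@2 c2@2 c3@5 c4@5, authorship 12..3
After op 7 (insert('u')): buffer="nnuubfnuu" (len 9), cursors c1@4 c2@4 c3@9 c4@9, authorship 1212..334

Answer: 4 4 9 9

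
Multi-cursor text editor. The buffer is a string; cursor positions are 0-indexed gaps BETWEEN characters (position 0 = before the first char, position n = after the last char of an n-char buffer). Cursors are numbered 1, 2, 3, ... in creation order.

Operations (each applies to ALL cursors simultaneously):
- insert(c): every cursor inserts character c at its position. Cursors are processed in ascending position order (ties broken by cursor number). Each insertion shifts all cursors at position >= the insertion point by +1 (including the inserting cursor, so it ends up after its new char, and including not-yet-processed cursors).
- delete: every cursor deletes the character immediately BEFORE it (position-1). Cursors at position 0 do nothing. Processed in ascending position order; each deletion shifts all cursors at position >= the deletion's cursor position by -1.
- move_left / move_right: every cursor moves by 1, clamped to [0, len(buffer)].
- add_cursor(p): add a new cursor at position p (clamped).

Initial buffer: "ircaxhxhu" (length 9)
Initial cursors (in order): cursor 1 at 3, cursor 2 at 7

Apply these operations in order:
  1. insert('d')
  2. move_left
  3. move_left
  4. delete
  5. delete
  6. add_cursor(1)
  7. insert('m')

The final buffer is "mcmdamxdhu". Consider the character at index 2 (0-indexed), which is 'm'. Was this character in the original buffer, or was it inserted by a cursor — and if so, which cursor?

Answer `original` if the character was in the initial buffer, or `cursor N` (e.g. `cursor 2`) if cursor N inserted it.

Answer: cursor 3

Derivation:
After op 1 (insert('d')): buffer="ircdaxhxdhu" (len 11), cursors c1@4 c2@9, authorship ...1....2..
After op 2 (move_left): buffer="ircdaxhxdhu" (len 11), cursors c1@3 c2@8, authorship ...1....2..
After op 3 (move_left): buffer="ircdaxhxdhu" (len 11), cursors c1@2 c2@7, authorship ...1....2..
After op 4 (delete): buffer="icdaxxdhu" (len 9), cursors c1@1 c2@5, authorship ..1...2..
After op 5 (delete): buffer="cdaxdhu" (len 7), cursors c1@0 c2@3, authorship .1..2..
After op 6 (add_cursor(1)): buffer="cdaxdhu" (len 7), cursors c1@0 c3@1 c2@3, authorship .1..2..
After op 7 (insert('m')): buffer="mcmdamxdhu" (len 10), cursors c1@1 c3@3 c2@6, authorship 1.31.2.2..
Authorship (.=original, N=cursor N): 1 . 3 1 . 2 . 2 . .
Index 2: author = 3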